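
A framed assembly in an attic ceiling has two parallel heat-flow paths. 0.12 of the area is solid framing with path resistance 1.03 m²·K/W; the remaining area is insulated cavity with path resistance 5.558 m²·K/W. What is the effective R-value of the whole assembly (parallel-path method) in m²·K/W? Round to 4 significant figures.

3.639 m²·K/W

U_eff = 0.88/5.558 + 0.12/1.03 = 0.15833 + 0.1165 = 0.27484
R_eff = 1/U_eff = 3.6385 m²·K/W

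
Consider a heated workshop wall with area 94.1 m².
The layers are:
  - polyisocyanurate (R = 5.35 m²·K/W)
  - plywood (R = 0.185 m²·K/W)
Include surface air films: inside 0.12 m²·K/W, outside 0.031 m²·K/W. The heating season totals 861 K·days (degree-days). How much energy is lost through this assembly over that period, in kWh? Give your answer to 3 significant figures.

R_total = 0.12 + 5.35 + 0.185 + 0.031 = 5.686 m²·K/W
E = A × HDD × 24 / R / 1000 = 94.1 × 861 × 24 / 5.686 / 1000 = 342 kWh

342 kWh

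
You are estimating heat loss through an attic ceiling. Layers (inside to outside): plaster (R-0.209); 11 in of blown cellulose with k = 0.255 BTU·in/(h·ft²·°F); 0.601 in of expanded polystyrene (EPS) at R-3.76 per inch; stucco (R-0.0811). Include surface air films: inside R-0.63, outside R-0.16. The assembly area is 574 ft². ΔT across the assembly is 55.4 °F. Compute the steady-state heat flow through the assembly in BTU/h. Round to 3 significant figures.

684 BTU/h

11/0.255 = 43.14
0.601 × 3.76 = 2.26
R_total = 0.63 + 0.209 + 43.14 + 2.26 + 0.0811 + 0.16 = 46.48 ft²·°F·h/BTU
Q = A·ΔT/R = 574 × 55.4 / 46.48 = 684.2 BTU/h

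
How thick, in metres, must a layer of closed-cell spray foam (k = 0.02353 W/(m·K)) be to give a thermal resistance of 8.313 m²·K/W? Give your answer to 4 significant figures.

L = R·k = 8.313 × 0.02353 = 0.1956 m

0.1956 m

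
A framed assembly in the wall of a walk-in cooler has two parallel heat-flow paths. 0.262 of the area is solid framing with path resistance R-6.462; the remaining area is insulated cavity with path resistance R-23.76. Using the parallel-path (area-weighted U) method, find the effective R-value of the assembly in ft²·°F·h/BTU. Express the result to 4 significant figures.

13.97 ft²·°F·h/BTU

U_eff = 0.738/23.76 + 0.262/6.462 = 0.031061 + 0.040545 = 0.071605
R_eff = 1/U_eff = 13.965 ft²·°F·h/BTU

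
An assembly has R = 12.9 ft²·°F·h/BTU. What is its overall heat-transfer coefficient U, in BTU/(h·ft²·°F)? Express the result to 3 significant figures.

U = 1/R = 1/12.9 = 0.07752

0.0775 BTU/(h·ft²·°F)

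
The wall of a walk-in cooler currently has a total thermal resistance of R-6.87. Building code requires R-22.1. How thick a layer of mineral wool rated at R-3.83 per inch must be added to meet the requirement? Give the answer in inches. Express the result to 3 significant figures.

3.98 in

ΔR = 22.1 − 6.87 = 15.23 ft²·°F·h/BTU
L = ΔR / (R/in) = 15.23/3.83 = 3.977 in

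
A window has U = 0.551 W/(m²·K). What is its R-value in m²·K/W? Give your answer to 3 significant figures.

1.81 m²·K/W

R = 1/U = 1/0.551 = 1.815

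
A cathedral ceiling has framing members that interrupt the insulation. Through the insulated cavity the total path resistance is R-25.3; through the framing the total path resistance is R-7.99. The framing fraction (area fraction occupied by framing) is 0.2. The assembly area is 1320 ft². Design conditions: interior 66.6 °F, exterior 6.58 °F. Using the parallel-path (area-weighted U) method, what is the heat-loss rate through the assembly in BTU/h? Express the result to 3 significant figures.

4490 BTU/h

U_eff = 0.8/25.3 + 0.2/7.99 = 0.03162 + 0.02503 = 0.05665
R_eff = 1/U_eff = 17.65 ft²·°F·h/BTU
Q = 1320 × (66.6 − 6.58) / 17.65 = 4488 BTU/h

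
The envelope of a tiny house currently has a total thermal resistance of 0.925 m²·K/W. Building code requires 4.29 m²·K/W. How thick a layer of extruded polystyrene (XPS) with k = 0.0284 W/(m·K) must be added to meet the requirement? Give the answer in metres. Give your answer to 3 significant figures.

0.0956 m

ΔR = 4.29 − 0.925 = 3.365 m²·K/W
L = ΔR × k = 3.365 × 0.0284 = 0.09557 m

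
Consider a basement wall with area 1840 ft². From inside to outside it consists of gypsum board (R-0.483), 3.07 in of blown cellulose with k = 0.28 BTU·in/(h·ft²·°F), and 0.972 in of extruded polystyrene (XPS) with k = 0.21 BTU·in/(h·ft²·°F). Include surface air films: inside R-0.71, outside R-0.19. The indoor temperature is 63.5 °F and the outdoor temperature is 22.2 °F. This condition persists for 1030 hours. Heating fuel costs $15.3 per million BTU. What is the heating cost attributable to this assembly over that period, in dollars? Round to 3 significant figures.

70.5 dollars

3.07/0.28 = 10.96
0.972/0.21 = 4.629
R_total = 0.71 + 0.483 + 10.96 + 4.629 + 0.19 = 16.98 ft²·°F·h/BTU
Q = 1840 × (63.5 − 22.2) / 16.98 = 4476 BTU/h
E = 4476 × 1030 = 4611000 BTU
Cost = 4611000/10⁶ × 15.3 = $70.54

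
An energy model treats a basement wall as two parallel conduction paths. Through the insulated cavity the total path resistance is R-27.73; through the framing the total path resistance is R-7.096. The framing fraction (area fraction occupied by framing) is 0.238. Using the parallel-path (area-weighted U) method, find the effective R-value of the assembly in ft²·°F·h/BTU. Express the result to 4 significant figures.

16.39 ft²·°F·h/BTU

U_eff = 0.762/27.73 + 0.238/7.096 = 0.027479 + 0.03354 = 0.061019
R_eff = 1/U_eff = 16.388 ft²·°F·h/BTU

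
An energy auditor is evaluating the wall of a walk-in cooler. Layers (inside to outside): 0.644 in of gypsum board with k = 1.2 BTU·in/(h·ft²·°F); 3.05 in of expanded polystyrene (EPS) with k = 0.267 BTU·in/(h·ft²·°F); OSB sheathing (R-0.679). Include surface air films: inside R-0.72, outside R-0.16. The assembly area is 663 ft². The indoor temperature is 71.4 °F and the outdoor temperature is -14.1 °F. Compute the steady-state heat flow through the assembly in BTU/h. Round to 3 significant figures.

0.644/1.2 = 0.5367
3.05/0.267 = 11.42
R_total = 0.72 + 0.5367 + 11.42 + 0.679 + 0.16 = 13.52 ft²·°F·h/BTU
Q = A·ΔT/R = 663 × (71.4 − (-14.1)) / 13.52 = 4193 BTU/h

4190 BTU/h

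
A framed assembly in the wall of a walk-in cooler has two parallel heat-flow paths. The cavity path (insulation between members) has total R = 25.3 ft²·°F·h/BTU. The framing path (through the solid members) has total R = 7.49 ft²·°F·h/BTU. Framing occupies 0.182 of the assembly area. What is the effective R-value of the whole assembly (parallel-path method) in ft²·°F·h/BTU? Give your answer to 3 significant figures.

17.7 ft²·°F·h/BTU

U_eff = 0.818/25.3 + 0.182/7.49 = 0.03233 + 0.0243 = 0.05663
R_eff = 1/U_eff = 17.66 ft²·°F·h/BTU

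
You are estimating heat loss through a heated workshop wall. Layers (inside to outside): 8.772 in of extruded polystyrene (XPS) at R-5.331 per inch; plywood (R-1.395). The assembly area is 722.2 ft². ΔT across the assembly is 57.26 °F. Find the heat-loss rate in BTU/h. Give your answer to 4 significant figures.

8.772 × 5.331 = 46.764
R_total = 46.764 + 1.395 = 48.159 ft²·°F·h/BTU
Q = A·ΔT/R = 722.2 × 57.26 / 48.159 = 858.69 BTU/h

858.7 BTU/h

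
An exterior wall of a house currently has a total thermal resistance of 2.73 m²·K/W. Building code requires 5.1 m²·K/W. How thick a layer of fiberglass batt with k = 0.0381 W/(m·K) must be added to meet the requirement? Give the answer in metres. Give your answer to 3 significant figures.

0.0903 m

ΔR = 5.1 − 2.73 = 2.37 m²·K/W
L = ΔR × k = 2.37 × 0.0381 = 0.0903 m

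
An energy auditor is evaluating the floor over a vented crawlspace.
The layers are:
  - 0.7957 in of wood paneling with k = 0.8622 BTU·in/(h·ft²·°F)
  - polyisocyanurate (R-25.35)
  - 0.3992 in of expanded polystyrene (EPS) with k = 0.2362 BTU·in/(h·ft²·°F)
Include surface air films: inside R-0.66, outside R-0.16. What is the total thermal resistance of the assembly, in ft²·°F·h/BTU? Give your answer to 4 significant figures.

0.7957/0.8622 = 0.92287
0.3992/0.2362 = 1.6901
R_total = 0.66 + 0.92287 + 25.35 + 1.6901 + 0.16 = 28.783 ft²·°F·h/BTU

28.78 ft²·°F·h/BTU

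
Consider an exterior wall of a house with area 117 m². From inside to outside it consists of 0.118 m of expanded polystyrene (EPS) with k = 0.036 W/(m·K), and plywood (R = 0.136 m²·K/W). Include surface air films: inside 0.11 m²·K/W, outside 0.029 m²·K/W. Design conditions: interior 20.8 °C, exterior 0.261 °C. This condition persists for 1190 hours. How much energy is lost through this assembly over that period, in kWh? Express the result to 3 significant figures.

0.118/0.036 = 3.278
R_total = 0.11 + 3.278 + 0.136 + 0.029 = 3.553 m²·K/W
Q = 117 × (20.8 − 0.261) / 3.553 = 676.4 W
E = 676.4 W × 1190 h / 1000 = 804.9 kWh

805 kWh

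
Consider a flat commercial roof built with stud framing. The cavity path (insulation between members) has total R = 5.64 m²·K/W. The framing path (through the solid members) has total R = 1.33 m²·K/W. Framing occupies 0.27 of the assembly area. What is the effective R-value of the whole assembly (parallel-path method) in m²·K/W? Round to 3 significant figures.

3.01 m²·K/W

U_eff = 0.73/5.64 + 0.27/1.33 = 0.1294 + 0.203 = 0.3324
R_eff = 1/U_eff = 3.008 m²·K/W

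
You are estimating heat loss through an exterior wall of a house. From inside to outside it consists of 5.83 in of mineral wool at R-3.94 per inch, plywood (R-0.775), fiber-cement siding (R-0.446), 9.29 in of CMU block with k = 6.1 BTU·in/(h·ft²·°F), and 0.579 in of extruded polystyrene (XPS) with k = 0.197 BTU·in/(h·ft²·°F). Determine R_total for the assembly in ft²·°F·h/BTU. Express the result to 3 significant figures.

28.7 ft²·°F·h/BTU

5.83 × 3.94 = 22.97
9.29/6.1 = 1.523
0.579/0.197 = 2.939
R_total = 22.97 + 0.775 + 0.446 + 1.523 + 2.939 = 28.65 ft²·°F·h/BTU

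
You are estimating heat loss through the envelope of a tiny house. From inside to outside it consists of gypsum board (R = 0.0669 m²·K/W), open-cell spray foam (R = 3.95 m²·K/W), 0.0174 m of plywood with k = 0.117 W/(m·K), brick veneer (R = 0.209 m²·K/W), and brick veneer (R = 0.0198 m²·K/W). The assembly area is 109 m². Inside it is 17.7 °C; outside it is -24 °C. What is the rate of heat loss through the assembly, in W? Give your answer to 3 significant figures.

1030 W

0.0174/0.117 = 0.1487
R_total = 0.0669 + 3.95 + 0.1487 + 0.209 + 0.0198 = 4.394 m²·K/W
Q = A·ΔT/R = 109 × (17.7 − (-24)) / 4.394 = 1034 W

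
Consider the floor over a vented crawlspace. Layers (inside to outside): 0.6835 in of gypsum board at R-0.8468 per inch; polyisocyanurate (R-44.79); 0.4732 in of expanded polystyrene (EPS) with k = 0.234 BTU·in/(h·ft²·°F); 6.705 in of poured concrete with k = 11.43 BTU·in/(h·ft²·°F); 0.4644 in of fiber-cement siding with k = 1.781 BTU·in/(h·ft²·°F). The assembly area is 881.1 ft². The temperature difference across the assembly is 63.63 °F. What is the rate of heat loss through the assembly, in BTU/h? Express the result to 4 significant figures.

0.6835 × 0.8468 = 0.57879
0.4732/0.234 = 2.0222
6.705/11.43 = 0.58661
0.4644/1.781 = 0.26075
R_total = 0.57879 + 44.79 + 2.0222 + 0.58661 + 0.26075 = 48.238 ft²·°F·h/BTU
Q = A·ΔT/R = 881.1 × 63.63 / 48.238 = 1162.2 BTU/h

1162 BTU/h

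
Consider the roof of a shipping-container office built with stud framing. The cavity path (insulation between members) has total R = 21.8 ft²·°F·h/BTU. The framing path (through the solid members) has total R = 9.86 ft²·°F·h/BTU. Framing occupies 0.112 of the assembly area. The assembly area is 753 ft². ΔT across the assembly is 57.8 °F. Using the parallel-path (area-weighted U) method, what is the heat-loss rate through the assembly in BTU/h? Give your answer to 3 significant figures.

U_eff = 0.888/21.8 + 0.112/9.86 = 0.04073 + 0.01136 = 0.05209
R_eff = 1/U_eff = 19.2 ft²·°F·h/BTU
Q = 753 × 57.8 / 19.2 = 2267 BTU/h

2270 BTU/h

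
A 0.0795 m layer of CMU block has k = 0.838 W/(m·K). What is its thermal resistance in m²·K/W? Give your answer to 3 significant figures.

0.0949 m²·K/W

R = L/k = 0.0795/0.838 = 0.09487 m²·K/W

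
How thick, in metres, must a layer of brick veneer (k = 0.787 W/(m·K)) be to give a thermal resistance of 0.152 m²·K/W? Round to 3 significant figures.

L = R·k = 0.152 × 0.787 = 0.1196 m

0.120 m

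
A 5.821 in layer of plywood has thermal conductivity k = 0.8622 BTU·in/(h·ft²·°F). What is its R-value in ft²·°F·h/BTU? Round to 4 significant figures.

R = L/k = 5.821/0.8622 = 6.7513 ft²·°F·h/BTU

6.751 ft²·°F·h/BTU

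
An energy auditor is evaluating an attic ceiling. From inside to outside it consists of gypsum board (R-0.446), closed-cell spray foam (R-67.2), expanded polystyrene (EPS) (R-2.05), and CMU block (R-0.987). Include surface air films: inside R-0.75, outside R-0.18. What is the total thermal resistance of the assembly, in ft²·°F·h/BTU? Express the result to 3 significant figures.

71.6 ft²·°F·h/BTU

R_total = 0.75 + 0.446 + 67.2 + 2.05 + 0.987 + 0.18 = 71.61 ft²·°F·h/BTU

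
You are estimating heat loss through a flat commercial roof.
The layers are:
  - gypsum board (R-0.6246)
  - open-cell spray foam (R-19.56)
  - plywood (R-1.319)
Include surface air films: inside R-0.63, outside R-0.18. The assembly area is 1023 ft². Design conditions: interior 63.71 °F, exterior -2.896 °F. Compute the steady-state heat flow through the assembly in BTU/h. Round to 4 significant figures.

3054 BTU/h

R_total = 0.63 + 0.6246 + 19.56 + 1.319 + 0.18 = 22.314 ft²·°F·h/BTU
Q = A·ΔT/R = 1023 × (63.71 − (-2.896)) / 22.314 = 3053.7 BTU/h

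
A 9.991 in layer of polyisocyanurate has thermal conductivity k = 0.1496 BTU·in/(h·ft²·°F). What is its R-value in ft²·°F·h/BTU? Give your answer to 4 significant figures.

R = L/k = 9.991/0.1496 = 66.785 ft²·°F·h/BTU

66.78 ft²·°F·h/BTU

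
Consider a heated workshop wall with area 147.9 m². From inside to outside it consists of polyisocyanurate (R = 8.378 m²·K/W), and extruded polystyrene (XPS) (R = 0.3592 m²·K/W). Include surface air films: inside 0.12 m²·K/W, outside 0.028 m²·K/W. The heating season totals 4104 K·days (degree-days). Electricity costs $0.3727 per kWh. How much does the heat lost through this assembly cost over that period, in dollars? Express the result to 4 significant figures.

611.1 dollars

R_total = 0.12 + 8.378 + 0.3592 + 0.028 = 8.8852 m²·K/W
E = A × HDD × 24 / R / 1000 = 147.9 × 4104 × 24 / 8.8852 / 1000 = 1639.5 kWh
Cost = 1639.5 × 0.3727 = $611.05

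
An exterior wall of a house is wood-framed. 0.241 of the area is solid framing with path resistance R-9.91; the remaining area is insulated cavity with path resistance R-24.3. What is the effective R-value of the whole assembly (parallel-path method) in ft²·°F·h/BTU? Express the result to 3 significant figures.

18.0 ft²·°F·h/BTU

U_eff = 0.759/24.3 + 0.241/9.91 = 0.03123 + 0.02432 = 0.05555
R_eff = 1/U_eff = 18 ft²·°F·h/BTU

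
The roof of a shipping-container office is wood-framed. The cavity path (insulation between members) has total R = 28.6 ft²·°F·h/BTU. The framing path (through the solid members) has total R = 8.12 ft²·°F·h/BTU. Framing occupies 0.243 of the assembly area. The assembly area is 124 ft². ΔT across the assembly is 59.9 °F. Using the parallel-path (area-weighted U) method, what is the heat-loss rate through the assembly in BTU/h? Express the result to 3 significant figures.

419 BTU/h

U_eff = 0.757/28.6 + 0.243/8.12 = 0.02647 + 0.02993 = 0.05639
R_eff = 1/U_eff = 17.73 ft²·°F·h/BTU
Q = 124 × 59.9 / 17.73 = 418.9 BTU/h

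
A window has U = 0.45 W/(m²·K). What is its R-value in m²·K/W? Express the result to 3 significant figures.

2.22 m²·K/W

R = 1/U = 1/0.45 = 2.222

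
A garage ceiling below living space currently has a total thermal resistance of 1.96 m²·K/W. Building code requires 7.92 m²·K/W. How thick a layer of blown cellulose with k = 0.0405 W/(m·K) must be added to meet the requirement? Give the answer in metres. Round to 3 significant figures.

0.241 m

ΔR = 7.92 − 1.96 = 5.96 m²·K/W
L = ΔR × k = 5.96 × 0.0405 = 0.2414 m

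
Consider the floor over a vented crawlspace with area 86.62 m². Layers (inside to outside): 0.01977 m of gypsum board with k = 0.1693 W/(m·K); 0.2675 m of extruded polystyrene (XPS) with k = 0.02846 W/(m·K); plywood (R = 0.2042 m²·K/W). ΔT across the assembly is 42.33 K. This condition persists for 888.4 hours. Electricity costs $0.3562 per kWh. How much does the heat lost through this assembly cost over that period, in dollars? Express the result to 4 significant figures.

119.4 dollars

0.01977/0.1693 = 0.11677
0.2675/0.02846 = 9.3992
R_total = 0.11677 + 9.3992 + 0.2042 = 9.7201 m²·K/W
Q = 86.62 × 42.33 / 9.7201 = 377.22 W
E = 377.22 W × 888.4 h / 1000 = 335.12 kWh
Cost = 335.12 × 0.3562 = $119.37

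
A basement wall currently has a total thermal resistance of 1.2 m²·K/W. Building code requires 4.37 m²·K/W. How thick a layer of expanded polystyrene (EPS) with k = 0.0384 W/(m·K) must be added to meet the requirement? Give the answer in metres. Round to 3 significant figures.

0.122 m

ΔR = 4.37 − 1.2 = 3.17 m²·K/W
L = ΔR × k = 3.17 × 0.0384 = 0.1217 m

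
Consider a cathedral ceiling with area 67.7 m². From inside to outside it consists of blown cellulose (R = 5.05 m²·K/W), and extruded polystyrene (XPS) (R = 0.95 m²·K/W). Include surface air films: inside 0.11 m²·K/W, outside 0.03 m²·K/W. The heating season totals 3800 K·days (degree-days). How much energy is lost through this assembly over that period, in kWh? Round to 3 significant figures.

R_total = 0.11 + 5.05 + 0.95 + 0.03 = 6.14 m²·K/W
E = A × HDD × 24 / R / 1000 = 67.7 × 3800 × 24 / 6.14 / 1000 = 1006 kWh

1010 kWh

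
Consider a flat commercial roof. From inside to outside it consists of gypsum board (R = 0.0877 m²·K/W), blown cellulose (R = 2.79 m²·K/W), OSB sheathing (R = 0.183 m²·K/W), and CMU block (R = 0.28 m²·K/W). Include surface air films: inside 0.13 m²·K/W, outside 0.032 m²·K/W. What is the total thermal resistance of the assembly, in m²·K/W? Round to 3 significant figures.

R_total = 0.13 + 0.0877 + 2.79 + 0.183 + 0.28 + 0.032 = 3.503 m²·K/W

3.50 m²·K/W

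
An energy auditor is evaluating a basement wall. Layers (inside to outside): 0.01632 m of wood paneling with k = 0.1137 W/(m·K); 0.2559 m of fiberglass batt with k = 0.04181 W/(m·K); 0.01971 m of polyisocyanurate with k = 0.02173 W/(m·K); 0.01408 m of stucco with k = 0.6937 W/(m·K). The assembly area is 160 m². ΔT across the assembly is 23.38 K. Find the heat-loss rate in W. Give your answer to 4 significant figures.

0.01632/0.1137 = 0.14354
0.2559/0.04181 = 6.1205
0.01971/0.02173 = 0.90704
0.01408/0.6937 = 0.020297
R_total = 0.14354 + 6.1205 + 0.90704 + 0.020297 = 7.1914 m²·K/W
Q = A·ΔT/R = 160 × 23.38 / 7.1914 = 520.18 W

520.2 W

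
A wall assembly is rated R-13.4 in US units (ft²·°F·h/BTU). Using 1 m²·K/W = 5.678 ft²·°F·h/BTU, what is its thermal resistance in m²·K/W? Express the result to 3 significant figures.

2.36 m²·K/W

R_SI = 13.4/5.678 = 2.36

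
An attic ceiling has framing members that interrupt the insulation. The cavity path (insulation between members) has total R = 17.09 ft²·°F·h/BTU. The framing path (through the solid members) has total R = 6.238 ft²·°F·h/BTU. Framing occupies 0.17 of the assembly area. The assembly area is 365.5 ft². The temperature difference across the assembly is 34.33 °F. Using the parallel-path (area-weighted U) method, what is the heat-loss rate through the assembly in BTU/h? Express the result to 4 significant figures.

951.3 BTU/h

U_eff = 0.83/17.09 + 0.17/6.238 = 0.048566 + 0.027252 = 0.075819
R_eff = 1/U_eff = 13.189 ft²·°F·h/BTU
Q = 365.5 × 34.33 / 13.189 = 951.34 BTU/h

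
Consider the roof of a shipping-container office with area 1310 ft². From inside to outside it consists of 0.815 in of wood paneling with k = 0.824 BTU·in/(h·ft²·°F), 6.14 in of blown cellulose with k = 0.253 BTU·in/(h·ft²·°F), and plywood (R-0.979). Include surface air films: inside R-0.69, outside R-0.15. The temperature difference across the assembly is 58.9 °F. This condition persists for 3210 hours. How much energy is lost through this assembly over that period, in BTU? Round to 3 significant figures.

9150000 BTU

0.815/0.824 = 0.9891
6.14/0.253 = 24.27
R_total = 0.69 + 0.9891 + 24.27 + 0.979 + 0.15 = 27.08 ft²·°F·h/BTU
Q = 1310 × 58.9 / 27.08 = 2850 BTU/h
E = 2850 × 3210 = 9147000 BTU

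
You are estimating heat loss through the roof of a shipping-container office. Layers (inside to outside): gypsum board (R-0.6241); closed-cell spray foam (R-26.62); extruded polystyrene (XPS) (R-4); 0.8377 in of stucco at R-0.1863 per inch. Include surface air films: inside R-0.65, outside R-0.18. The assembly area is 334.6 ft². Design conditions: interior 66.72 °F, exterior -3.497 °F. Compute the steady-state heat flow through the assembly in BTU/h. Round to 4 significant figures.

0.8377 × 0.1863 = 0.15606
R_total = 0.65 + 0.6241 + 26.62 + 4 + 0.15606 + 0.18 = 32.23 ft²·°F·h/BTU
Q = A·ΔT/R = 334.6 × (66.72 − (-3.497)) / 32.23 = 728.96 BTU/h

729.0 BTU/h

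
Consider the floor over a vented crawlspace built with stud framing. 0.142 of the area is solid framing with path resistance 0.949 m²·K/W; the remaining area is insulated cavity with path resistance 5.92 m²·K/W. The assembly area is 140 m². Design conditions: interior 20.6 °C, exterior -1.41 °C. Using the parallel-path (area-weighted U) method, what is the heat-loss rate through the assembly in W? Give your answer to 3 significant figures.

U_eff = 0.858/5.92 + 0.142/0.949 = 0.1449 + 0.1496 = 0.2946
R_eff = 1/U_eff = 3.395 m²·K/W
Q = 140 × (20.6 − (-1.41)) / 3.395 = 907.7 W

908 W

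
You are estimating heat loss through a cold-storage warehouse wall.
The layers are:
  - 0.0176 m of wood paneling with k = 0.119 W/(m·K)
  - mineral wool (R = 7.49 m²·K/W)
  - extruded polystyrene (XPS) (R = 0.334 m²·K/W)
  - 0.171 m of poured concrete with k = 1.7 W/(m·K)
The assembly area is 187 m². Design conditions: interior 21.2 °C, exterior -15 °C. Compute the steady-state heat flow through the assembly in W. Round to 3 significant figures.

839 W

0.0176/0.119 = 0.1479
0.171/1.7 = 0.1006
R_total = 0.1479 + 7.49 + 0.334 + 0.1006 = 8.072 m²·K/W
Q = A·ΔT/R = 187 × (21.2 − (-15)) / 8.072 = 838.6 W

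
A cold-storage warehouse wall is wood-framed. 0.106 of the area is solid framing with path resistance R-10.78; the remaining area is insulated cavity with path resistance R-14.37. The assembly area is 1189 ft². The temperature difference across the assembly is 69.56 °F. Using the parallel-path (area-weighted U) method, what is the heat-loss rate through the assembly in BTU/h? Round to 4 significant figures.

5959 BTU/h

U_eff = 0.894/14.37 + 0.106/10.78 = 0.062213 + 0.009833 = 0.072046
R_eff = 1/U_eff = 13.88 ft²·°F·h/BTU
Q = 1189 × 69.56 / 13.88 = 5958.7 BTU/h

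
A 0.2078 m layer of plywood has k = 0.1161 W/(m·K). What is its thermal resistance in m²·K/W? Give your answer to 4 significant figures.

R = L/k = 0.2078/0.1161 = 1.7898 m²·K/W

1.790 m²·K/W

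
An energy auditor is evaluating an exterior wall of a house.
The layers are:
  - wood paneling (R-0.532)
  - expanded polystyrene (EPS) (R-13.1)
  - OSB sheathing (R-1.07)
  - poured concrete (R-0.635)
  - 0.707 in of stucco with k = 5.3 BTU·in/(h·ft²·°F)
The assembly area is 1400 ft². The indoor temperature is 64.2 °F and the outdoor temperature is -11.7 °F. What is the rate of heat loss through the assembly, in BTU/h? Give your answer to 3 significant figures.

6870 BTU/h

0.707/5.3 = 0.1334
R_total = 0.532 + 13.1 + 1.07 + 0.635 + 0.1334 = 15.47 ft²·°F·h/BTU
Q = A·ΔT/R = 1400 × (64.2 − (-11.7)) / 15.47 = 6869 BTU/h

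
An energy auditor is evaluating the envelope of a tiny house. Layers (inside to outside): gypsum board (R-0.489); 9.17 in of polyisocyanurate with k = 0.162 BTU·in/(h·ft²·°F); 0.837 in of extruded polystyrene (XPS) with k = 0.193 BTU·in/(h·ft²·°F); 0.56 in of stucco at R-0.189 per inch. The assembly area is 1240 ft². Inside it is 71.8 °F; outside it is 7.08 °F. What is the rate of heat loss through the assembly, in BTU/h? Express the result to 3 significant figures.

9.17/0.162 = 56.6
0.837/0.193 = 4.337
0.56 × 0.189 = 0.1058
R_total = 0.489 + 56.6 + 4.337 + 0.1058 = 61.54 ft²·°F·h/BTU
Q = A·ΔT/R = 1240 × (71.8 − 7.08) / 61.54 = 1304 BTU/h

1300 BTU/h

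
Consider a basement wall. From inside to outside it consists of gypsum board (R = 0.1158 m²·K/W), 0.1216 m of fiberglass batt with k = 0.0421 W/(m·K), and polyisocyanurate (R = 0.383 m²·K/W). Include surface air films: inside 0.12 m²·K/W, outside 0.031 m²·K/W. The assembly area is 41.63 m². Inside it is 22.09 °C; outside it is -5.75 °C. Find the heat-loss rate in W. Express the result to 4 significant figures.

327.6 W

0.1216/0.0421 = 2.8884
R_total = 0.12 + 0.1158 + 2.8884 + 0.383 + 0.031 = 3.5382 m²·K/W
Q = A·ΔT/R = 41.63 × (22.09 − (-5.75)) / 3.5382 = 327.57 W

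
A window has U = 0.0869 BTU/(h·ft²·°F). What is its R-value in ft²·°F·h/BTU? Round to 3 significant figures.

11.5 ft²·°F·h/BTU

R = 1/U = 1/0.0869 = 11.51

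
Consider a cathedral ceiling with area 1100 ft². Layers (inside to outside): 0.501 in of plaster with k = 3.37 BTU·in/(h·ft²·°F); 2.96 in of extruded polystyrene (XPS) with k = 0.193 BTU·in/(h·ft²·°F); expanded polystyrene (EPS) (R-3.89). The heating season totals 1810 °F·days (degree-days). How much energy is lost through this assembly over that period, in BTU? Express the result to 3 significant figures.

2470000 BTU

0.501/3.37 = 0.1487
2.96/0.193 = 15.34
R_total = 0.1487 + 15.34 + 3.89 = 19.38 ft²·°F·h/BTU
E = A × HDD × 24 / R = 1100 × 1810 × 24 / 19.38 = 2466000 BTU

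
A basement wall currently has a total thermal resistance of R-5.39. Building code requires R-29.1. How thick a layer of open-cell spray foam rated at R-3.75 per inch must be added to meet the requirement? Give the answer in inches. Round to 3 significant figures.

6.32 in

ΔR = 29.1 − 5.39 = 23.71 ft²·°F·h/BTU
L = ΔR / (R/in) = 23.71/3.75 = 6.323 in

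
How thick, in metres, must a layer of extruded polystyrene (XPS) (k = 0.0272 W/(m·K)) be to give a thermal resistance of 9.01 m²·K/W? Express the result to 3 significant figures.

L = R·k = 9.01 × 0.0272 = 0.2451 m

0.245 m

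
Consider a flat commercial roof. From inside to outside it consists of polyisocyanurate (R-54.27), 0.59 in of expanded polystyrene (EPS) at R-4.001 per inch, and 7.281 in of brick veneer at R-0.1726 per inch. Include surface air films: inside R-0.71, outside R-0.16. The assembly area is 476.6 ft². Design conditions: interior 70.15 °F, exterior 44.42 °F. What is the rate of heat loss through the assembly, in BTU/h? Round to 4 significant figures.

208.7 BTU/h

0.59 × 4.001 = 2.3606
7.281 × 0.1726 = 1.2567
R_total = 0.71 + 54.27 + 2.3606 + 1.2567 + 0.16 = 58.757 ft²·°F·h/BTU
Q = A·ΔT/R = 476.6 × (70.15 − 44.42) / 58.757 = 208.7 BTU/h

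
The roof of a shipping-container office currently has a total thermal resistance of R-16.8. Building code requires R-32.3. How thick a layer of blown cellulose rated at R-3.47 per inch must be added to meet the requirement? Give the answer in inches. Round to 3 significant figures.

4.47 in

ΔR = 32.3 − 16.8 = 15.5 ft²·°F·h/BTU
L = ΔR / (R/in) = 15.5/3.47 = 4.467 in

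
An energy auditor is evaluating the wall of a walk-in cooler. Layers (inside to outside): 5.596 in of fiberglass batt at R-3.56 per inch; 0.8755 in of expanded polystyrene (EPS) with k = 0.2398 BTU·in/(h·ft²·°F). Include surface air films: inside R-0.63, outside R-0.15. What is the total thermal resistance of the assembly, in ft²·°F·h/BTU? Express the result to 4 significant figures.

5.596 × 3.56 = 19.922
0.8755/0.2398 = 3.651
R_total = 0.63 + 19.922 + 3.651 + 0.15 = 24.353 ft²·°F·h/BTU

24.35 ft²·°F·h/BTU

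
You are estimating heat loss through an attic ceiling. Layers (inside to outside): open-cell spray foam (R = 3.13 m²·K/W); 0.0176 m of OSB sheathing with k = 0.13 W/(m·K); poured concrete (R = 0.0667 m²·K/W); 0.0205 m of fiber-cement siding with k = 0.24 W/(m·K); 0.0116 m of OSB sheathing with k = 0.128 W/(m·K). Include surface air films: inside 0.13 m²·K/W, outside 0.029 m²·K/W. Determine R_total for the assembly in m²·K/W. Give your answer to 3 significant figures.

3.67 m²·K/W

0.0176/0.13 = 0.1354
0.0205/0.24 = 0.08542
0.0116/0.128 = 0.09062
R_total = 0.13 + 3.13 + 0.1354 + 0.0667 + 0.08542 + 0.09062 + 0.029 = 3.667 m²·K/W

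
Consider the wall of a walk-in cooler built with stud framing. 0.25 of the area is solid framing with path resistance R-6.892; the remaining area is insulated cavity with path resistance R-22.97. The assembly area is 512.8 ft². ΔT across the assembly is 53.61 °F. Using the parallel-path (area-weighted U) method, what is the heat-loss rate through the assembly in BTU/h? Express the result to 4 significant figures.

1895 BTU/h

U_eff = 0.75/22.97 + 0.25/6.892 = 0.032651 + 0.036274 = 0.068925
R_eff = 1/U_eff = 14.508 ft²·°F·h/BTU
Q = 512.8 × 53.61 / 14.508 = 1894.8 BTU/h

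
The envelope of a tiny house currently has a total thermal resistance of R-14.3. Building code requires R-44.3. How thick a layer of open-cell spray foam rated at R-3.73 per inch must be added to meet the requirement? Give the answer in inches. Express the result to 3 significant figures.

ΔR = 44.3 − 14.3 = 30 ft²·°F·h/BTU
L = ΔR / (R/in) = 30/3.73 = 8.043 in

8.04 in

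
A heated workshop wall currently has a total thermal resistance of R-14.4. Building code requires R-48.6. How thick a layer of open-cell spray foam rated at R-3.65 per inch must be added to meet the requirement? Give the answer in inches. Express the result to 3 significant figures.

9.37 in

ΔR = 48.6 − 14.4 = 34.2 ft²·°F·h/BTU
L = ΔR / (R/in) = 34.2/3.65 = 9.37 in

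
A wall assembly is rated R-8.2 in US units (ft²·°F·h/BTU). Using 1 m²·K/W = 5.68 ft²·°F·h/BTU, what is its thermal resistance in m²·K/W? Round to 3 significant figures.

R_SI = 8.2/5.68 = 1.444

1.44 m²·K/W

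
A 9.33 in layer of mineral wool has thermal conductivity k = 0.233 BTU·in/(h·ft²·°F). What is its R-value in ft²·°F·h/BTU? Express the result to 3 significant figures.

R = L/k = 9.33/0.233 = 40.04 ft²·°F·h/BTU

40.0 ft²·°F·h/BTU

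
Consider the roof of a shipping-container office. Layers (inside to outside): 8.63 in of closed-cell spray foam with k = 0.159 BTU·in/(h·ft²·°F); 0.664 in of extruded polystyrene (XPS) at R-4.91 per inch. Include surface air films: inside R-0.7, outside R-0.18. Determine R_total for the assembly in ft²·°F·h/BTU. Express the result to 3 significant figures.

58.4 ft²·°F·h/BTU

8.63/0.159 = 54.28
0.664 × 4.91 = 3.26
R_total = 0.7 + 54.28 + 3.26 + 0.18 = 58.42 ft²·°F·h/BTU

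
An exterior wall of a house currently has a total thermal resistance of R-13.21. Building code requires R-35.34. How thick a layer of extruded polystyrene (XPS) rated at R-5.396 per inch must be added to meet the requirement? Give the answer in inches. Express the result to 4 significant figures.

4.101 in

ΔR = 35.34 − 13.21 = 22.13 ft²·°F·h/BTU
L = ΔR / (R/in) = 22.13/5.396 = 4.1012 in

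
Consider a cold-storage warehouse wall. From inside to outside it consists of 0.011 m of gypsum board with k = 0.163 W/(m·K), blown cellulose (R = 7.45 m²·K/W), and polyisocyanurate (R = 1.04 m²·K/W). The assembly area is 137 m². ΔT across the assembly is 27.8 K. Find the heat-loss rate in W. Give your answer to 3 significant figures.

445 W

0.011/0.163 = 0.06748
R_total = 0.06748 + 7.45 + 1.04 = 8.557 m²·K/W
Q = A·ΔT/R = 137 × 27.8 / 8.557 = 445.1 W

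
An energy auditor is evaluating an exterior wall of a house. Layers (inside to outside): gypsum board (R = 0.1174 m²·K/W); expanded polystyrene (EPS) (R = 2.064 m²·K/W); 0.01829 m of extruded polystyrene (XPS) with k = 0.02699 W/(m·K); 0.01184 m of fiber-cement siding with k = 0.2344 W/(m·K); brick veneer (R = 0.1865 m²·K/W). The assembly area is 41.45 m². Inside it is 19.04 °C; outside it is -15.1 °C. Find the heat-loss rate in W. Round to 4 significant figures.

457.1 W

0.01829/0.02699 = 0.67766
0.01184/0.2344 = 0.050512
R_total = 0.1174 + 2.064 + 0.67766 + 0.050512 + 0.1865 = 3.0961 m²·K/W
Q = A·ΔT/R = 41.45 × (19.04 − (-15.1)) / 3.0961 = 457.06 W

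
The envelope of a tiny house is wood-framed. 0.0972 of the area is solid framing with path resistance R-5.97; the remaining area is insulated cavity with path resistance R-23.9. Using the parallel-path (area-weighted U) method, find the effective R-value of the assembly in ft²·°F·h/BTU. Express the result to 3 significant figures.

18.5 ft²·°F·h/BTU

U_eff = 0.9028/23.9 + 0.0972/5.97 = 0.03777 + 0.01628 = 0.05406
R_eff = 1/U_eff = 18.5 ft²·°F·h/BTU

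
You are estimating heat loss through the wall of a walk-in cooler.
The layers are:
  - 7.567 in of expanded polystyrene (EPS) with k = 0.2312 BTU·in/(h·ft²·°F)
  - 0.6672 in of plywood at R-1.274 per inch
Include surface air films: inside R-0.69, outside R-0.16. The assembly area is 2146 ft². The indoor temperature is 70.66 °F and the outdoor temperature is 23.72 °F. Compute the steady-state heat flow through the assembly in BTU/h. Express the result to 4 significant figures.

7.567/0.2312 = 32.729
0.6672 × 1.274 = 0.85001
R_total = 0.69 + 32.729 + 0.85001 + 0.16 = 34.429 ft²·°F·h/BTU
Q = A·ΔT/R = 2146 × (70.66 − 23.72) / 34.429 = 2925.8 BTU/h

2926 BTU/h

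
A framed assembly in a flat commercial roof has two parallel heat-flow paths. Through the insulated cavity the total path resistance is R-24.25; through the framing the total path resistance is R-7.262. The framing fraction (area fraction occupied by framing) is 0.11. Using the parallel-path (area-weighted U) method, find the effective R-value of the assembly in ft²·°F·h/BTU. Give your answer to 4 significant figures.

19.29 ft²·°F·h/BTU

U_eff = 0.89/24.25 + 0.11/7.262 = 0.036701 + 0.015147 = 0.051848
R_eff = 1/U_eff = 19.287 ft²·°F·h/BTU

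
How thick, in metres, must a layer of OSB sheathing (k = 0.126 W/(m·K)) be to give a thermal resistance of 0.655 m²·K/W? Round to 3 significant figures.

0.0825 m

L = R·k = 0.655 × 0.126 = 0.08253 m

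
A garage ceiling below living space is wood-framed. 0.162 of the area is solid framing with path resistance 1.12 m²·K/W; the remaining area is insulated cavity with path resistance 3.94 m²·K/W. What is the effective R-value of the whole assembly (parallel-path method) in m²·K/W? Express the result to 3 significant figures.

2.80 m²·K/W

U_eff = 0.838/3.94 + 0.162/1.12 = 0.2127 + 0.1446 = 0.3573
R_eff = 1/U_eff = 2.799 m²·K/W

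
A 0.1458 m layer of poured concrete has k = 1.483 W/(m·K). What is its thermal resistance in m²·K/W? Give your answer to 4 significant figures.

R = L/k = 0.1458/1.483 = 0.098314 m²·K/W

0.09831 m²·K/W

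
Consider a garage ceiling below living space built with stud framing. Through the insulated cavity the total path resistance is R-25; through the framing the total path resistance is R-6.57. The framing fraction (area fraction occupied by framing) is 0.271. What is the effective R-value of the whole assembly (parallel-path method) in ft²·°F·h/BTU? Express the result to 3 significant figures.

14.2 ft²·°F·h/BTU

U_eff = 0.729/25 + 0.271/6.57 = 0.02916 + 0.04125 = 0.07041
R_eff = 1/U_eff = 14.2 ft²·°F·h/BTU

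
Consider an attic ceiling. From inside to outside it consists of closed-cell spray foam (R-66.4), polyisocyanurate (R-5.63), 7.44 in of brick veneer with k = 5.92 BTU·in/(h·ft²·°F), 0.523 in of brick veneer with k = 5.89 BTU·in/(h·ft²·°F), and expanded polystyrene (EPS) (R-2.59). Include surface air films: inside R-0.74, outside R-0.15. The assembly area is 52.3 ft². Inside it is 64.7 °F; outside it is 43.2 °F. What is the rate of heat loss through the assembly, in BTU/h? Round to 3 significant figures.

7.44/5.92 = 1.257
0.523/5.89 = 0.08879
R_total = 0.74 + 66.4 + 5.63 + 1.257 + 0.08879 + 2.59 + 0.15 = 76.86 ft²·°F·h/BTU
Q = A·ΔT/R = 52.3 × (64.7 − 43.2) / 76.86 = 14.63 BTU/h

14.6 BTU/h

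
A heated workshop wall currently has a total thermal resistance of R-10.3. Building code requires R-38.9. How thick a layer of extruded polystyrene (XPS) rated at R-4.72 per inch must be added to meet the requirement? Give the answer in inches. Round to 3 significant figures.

6.06 in

ΔR = 38.9 − 10.3 = 28.6 ft²·°F·h/BTU
L = ΔR / (R/in) = 28.6/4.72 = 6.059 in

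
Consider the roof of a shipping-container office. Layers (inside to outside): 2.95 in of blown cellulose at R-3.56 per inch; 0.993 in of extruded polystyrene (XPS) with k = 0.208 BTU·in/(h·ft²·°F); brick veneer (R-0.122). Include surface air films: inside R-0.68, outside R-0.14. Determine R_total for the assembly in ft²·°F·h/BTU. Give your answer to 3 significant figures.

2.95 × 3.56 = 10.5
0.993/0.208 = 4.774
R_total = 0.68 + 10.5 + 4.774 + 0.122 + 0.14 = 16.22 ft²·°F·h/BTU

16.2 ft²·°F·h/BTU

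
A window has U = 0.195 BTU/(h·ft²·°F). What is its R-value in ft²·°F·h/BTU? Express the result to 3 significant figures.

R = 1/U = 1/0.195 = 5.128

5.13 ft²·°F·h/BTU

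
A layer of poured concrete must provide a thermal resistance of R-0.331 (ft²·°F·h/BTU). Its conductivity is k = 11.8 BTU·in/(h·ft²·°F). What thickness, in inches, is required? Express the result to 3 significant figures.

3.91 in

L = R × k = 0.331 × 11.8 = 3.906 in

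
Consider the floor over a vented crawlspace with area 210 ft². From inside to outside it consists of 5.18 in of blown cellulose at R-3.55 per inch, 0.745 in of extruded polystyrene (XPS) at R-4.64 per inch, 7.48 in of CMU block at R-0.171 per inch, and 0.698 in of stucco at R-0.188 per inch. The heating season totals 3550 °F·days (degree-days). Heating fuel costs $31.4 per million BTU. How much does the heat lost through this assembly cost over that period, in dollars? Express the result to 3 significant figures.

5.18 × 3.55 = 18.39
0.745 × 4.64 = 3.457
7.48 × 0.171 = 1.279
0.698 × 0.188 = 0.1312
R_total = 18.39 + 3.457 + 1.279 + 0.1312 = 23.26 ft²·°F·h/BTU
E = A × HDD × 24 / R = 210 × 3550 × 24 / 23.26 = 769300 BTU
Cost = 769300/10⁶ × 31.4 = $24.16

24.2 dollars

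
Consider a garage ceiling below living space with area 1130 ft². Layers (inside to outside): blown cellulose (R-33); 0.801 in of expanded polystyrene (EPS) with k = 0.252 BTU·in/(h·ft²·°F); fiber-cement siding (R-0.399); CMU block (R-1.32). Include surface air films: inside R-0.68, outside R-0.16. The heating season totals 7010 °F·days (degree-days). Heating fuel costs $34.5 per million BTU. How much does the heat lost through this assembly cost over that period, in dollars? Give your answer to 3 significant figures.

169 dollars

0.801/0.252 = 3.179
R_total = 0.68 + 33 + 3.179 + 0.399 + 1.32 + 0.16 = 38.74 ft²·°F·h/BTU
E = A × HDD × 24 / R = 1130 × 7010 × 24 / 38.74 = 4908000 BTU
Cost = 4908000/10⁶ × 34.5 = $169.3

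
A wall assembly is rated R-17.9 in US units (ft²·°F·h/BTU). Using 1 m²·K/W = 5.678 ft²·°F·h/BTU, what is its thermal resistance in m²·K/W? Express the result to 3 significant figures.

R_SI = 17.9/5.678 = 3.153

3.15 m²·K/W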